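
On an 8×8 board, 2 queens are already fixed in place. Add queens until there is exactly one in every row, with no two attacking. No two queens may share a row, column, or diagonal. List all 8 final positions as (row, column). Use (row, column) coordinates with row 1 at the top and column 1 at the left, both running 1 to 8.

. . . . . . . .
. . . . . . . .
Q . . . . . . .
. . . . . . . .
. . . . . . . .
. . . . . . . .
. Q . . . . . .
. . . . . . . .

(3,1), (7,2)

(1,6) (2,3) (3,1) (4,7) (5,5) (6,8) (7,2) (8,4)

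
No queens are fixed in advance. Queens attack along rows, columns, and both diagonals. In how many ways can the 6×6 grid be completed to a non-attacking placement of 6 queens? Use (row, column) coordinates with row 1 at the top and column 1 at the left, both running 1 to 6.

4

Branch on row 1: col 1 → 0; col 2 → 1; col 3 → 1; col 4 → 1; col 5 → 1; col 6 → 0.
Sum: 0 + 1 + 1 + 1 + 1 + 0 = 4.
(This is the classic 6-queens count.)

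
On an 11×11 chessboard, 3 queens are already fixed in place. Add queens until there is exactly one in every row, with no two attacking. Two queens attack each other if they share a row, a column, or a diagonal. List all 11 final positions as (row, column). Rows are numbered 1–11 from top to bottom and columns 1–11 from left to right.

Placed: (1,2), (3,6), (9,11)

(1,2) (2,8) (3,6) (4,9) (5,1) (6,10) (7,5) (8,3) (9,11) (10,7) (11,4)

Row 2: attacked by (1,2)→{1,2,3}; (3,6)→{5,6,7}; (9,11)→{4,11}. Safe: 8, 9, 10. Place at column 8.
Row 4: attacked by (1,2)→{2,5}; (2,8)→{6,8,10}; (3,6)→{5,6,7}; (9,11)→{6,11}. Safe: 1, 3, 4, 9. Place at column 9.
Row 5: attacked by (1,2)→{2,6}; (2,8)→{5,8,11}; (3,6)→{4,6,8}; (4,9)→{8,9,10}; (9,11)→{7,11}. Safe: 1, 3. Place at column 1.
Row 6: attacked by (1,2)→{2,7}; (2,8)→{4,8}; (3,6)→{3,6,9}; (4,9)→{7,9,11}; (5,1)→{1,2}; (9,11)→{8,11}. Safe: 5, 10. Place at column 10.
Row 7: attacked by (1,2)→{2,8}; (2,8)→{3,8}; (3,6)→{2,6,10}; (4,9)→{6,9}; (5,1)→{1,3}; (6,10)→{9,10,11}; (9,11)→{9,11}. Safe: 4, 5, 7. Place at column 5.
Row 8: attacked by (1,2)→{2,9}; (2,8)→{2,8}; (3,6)→{1,6,11}; (4,9)→{5,9}; (5,1)→{1,4}; (6,10)→{8,10}; (7,5)→{4,5,6}; (9,11)→{10,11}. Safe: 3, 7. Place at column 3.
Row 10: attacked by (1,2)→{2,11}; (2,8)→{8}; (3,6)→{6}; (4,9)→{3,9}; (5,1)→{1,6}; (6,10)→{6,10}; (7,5)→{2,5,8}; (8,3)→{1,3,5}; (9,11)→{10,11}. Safe: 4, 7. Place at column 7.
Row 11: attacked by (1,2)→{2}; (2,8)→{8}; (3,6)→{6}; (4,9)→{2,9}; (5,1)→{1,7}; (6,10)→{5,10}; (7,5)→{1,5,9}; (8,3)→{3,6}; (9,11)→{9,11}; (10,7)→{6,7,8}. Safe: 4. Place at column 4.
Columns [2, 8, 6, 9, 1, 10, 5, 3, 11, 7, 4], r−c [-1, -6, -3, -5, 4, -4, 2, 5, -2, 3, 7], r+c [3, 10, 9, 13, 6, 16, 12, 11, 20, 17, 15] are all distinct, so no two queens attack.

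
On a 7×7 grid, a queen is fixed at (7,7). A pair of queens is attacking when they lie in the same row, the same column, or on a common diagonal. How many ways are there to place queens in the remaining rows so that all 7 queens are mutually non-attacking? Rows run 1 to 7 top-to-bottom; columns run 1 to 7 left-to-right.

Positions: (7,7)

4

Branch on row 1: col 2 → 1; col 3 → 1; col 4 → 1; col 5 → 1; col 6 → 0.
Sum: 1 + 1 + 1 + 1 + 0 = 4.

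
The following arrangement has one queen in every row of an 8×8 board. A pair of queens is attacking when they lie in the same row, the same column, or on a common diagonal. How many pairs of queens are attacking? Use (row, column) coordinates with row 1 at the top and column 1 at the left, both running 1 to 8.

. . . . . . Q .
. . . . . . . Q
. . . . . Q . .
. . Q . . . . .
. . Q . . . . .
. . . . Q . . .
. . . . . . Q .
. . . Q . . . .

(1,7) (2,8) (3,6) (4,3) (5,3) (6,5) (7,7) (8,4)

Same column: (1,7)–(7,7) (column 7); (4,3)–(5,3) (column 3).
Same diagonal: (1,7)–(2,8) (|1−2| = |7−8| = 1); (1,7)–(5,3) (|1−5| = |7−3| = 4); (4,3)–(6,5) (|4−6| = |3−5| = 2).
Total attacking pairs: 5.

5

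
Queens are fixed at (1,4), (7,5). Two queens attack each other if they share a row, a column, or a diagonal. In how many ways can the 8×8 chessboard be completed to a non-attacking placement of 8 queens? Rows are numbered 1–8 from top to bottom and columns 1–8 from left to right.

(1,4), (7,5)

Branch on row 2: col 1 → 0; col 2 → 2; col 6 → 1; col 7 → 0; col 8 → 0.
Sum: 0 + 2 + 1 + 0 + 0 = 3.

3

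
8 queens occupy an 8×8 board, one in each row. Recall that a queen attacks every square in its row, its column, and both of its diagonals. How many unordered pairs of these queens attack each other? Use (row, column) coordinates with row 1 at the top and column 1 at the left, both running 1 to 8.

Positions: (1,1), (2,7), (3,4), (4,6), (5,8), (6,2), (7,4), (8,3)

Same column: (3,4)–(7,4) (column 4).
Same diagonal: (7,4)–(8,3) (|7−8| = |4−3| = 1).
Total attacking pairs: 2.

2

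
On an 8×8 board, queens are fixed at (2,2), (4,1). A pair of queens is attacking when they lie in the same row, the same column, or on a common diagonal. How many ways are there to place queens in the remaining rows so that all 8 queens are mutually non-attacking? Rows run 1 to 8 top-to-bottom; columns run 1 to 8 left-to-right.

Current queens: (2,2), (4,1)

Branch on row 1: col 5 → 2; col 6 → 2; col 7 → 1; col 8 → 1.
Sum: 2 + 2 + 1 + 1 = 6.

6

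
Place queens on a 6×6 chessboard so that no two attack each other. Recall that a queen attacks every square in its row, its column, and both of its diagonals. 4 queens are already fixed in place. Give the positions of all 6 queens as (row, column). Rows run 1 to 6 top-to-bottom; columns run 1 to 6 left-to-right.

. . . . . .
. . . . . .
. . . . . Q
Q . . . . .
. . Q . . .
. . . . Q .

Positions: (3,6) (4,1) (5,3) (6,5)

(1,2) (2,4) (3,6) (4,1) (5,3) (6,5)

Row 1: attacked by (3,6)→{4,6}; (4,1)→{1,4}; (5,3)→{3}; (6,5)→{5}. Safe: 2. Place at column 2.
Row 2: attacked by (1,2)→{1,2,3}; (3,6)→{5,6}; (4,1)→{1,3}; (5,3)→{3,6}; (6,5)→{1,5}. Safe: 4. Place at column 4.
Columns [2, 4, 6, 1, 3, 5], r−c [-1, -2, -3, 3, 2, 1], r+c [3, 6, 9, 5, 8, 11] are all distinct, so no two queens attack.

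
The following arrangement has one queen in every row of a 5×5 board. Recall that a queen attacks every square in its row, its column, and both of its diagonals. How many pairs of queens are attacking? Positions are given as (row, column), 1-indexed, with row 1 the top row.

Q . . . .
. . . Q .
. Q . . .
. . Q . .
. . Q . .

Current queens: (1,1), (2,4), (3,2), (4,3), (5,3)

2

Same column: (4,3)–(5,3) (column 3).
Same diagonal: (3,2)–(4,3) (|3−4| = |2−3| = 1).
Total attacking pairs: 2.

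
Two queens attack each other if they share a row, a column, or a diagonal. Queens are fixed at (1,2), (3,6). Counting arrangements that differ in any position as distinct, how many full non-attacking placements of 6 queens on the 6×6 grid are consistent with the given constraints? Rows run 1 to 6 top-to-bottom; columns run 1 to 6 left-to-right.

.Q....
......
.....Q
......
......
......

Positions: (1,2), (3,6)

1

Branch on row 2: col 4 → 1.
Sum: 1 = 1.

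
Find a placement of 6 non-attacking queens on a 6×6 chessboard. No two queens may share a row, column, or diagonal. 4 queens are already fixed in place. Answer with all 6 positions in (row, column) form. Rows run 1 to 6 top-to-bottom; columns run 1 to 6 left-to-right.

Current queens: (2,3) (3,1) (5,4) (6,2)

Row 1: attacked by (2,3)→{2,3,4}; (3,1)→{1,3}; (5,4)→{4}; (6,2)→{2}. Safe: 5, 6. Place at column 5.
Row 4: attacked by (1,5)→{2,5}; (2,3)→{1,3,5}; (3,1)→{1,2}; (5,4)→{3,4,5}; (6,2)→{2,4}. Safe: 6. Place at column 6.
Columns [5, 3, 1, 6, 4, 2], r−c [-4, -1, 2, -2, 1, 4], r+c [6, 5, 4, 10, 9, 8] are all distinct, so no two queens attack.

(1,5) (2,3) (3,1) (4,6) (5,4) (6,2)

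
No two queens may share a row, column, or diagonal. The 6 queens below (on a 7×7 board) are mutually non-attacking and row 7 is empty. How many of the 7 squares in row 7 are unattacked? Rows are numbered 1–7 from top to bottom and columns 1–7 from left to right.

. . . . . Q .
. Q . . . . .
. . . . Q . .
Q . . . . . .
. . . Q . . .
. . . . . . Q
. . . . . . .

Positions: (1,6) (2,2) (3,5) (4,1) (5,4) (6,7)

(1,6) attacks row 7 at column 6.
(2,2) attacks row 7 at column 2 and diagonals 7.
(3,5) attacks row 7 at column 5 and diagonals 1.
(4,1) attacks row 7 at column 1 and diagonals 4.
(5,4) attacks row 7 at column 4 and diagonals 2, 6.
(6,7) attacks row 7 at column 7 and diagonals 6.
Attacked columns: {1, 2, 4, 5, 6, 7}. Safe: {3}.

1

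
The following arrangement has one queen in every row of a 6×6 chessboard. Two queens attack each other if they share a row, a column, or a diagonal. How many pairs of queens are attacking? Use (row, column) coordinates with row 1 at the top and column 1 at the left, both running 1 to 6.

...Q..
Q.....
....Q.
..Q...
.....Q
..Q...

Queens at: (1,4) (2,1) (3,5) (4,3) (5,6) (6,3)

2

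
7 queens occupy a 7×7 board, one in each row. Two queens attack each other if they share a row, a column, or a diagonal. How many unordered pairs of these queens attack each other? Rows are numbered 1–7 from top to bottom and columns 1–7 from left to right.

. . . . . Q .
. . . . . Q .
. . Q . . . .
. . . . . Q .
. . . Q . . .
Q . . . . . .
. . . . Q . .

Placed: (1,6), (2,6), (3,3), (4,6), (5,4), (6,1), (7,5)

Same column: (1,6)–(2,6) (column 6); (1,6)–(4,6) (column 6); (2,6)–(4,6) (column 6).
Same diagonal: (1,6)–(6,1) (|1−6| = |6−1| = 5).
Total attacking pairs: 4.

4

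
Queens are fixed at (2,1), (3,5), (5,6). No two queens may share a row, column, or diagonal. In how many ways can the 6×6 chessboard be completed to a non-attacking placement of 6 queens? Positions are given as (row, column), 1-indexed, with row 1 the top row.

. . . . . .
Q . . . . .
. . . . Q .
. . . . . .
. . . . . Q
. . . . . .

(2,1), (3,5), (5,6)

1

Branch on row 1: col 4 → 1.
Sum: 1 = 1.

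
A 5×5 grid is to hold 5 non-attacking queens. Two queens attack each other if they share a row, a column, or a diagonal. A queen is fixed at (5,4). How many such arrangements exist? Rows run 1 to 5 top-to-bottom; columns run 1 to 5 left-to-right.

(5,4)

2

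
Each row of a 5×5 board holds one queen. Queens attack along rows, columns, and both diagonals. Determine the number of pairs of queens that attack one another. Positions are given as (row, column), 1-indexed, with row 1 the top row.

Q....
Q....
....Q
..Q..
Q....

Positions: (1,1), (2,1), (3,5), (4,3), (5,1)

Same column: (1,1)–(2,1) (column 1); (1,1)–(5,1) (column 1); (2,1)–(5,1) (column 1).
Same diagonal: (2,1)–(4,3) (|2−4| = |1−3| = 2).
Total attacking pairs: 4.

4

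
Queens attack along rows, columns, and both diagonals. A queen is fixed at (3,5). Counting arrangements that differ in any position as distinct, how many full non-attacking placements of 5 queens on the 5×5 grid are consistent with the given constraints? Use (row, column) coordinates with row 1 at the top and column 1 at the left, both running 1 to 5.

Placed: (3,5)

Branch on row 1: col 1 → 1; col 2 → 0; col 4 → 1.
Sum: 1 + 0 + 1 = 2.

2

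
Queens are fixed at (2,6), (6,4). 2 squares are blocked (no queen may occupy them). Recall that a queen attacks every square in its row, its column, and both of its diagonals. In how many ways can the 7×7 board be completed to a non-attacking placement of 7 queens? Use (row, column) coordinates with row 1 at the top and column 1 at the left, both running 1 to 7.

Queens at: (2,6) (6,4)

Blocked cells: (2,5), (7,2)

Branch on row 1: col 1 → 0; col 2 → 0; col 3 → 1.
Sum: 0 + 0 + 1 = 1.

1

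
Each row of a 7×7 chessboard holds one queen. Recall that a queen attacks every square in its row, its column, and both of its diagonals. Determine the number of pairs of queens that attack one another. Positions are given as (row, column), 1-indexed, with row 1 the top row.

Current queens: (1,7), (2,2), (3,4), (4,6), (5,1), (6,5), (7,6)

2

Same column: (4,6)–(7,6) (column 6).
Same diagonal: (6,5)–(7,6) (|6−7| = |5−6| = 1).
Total attacking pairs: 2.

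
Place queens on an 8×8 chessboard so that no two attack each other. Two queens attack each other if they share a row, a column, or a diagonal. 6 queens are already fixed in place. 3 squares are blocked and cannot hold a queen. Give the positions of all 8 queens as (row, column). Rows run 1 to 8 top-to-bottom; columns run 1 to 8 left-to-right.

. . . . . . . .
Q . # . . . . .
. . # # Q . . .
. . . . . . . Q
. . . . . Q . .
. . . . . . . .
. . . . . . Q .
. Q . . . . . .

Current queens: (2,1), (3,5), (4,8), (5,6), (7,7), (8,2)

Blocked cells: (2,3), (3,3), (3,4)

Row 1: attacked by (2,1)→{1,2}; (3,5)→{3,5,7}; (4,8)→{5,8}; (5,6)→{2,6}; (7,7)→{1,7}; (8,2)→{2}. Safe: 4. Place at column 4.
Row 6: attacked by (1,4)→{4}; (2,1)→{1,5}; (3,5)→{2,5,8}; (4,8)→{6,8}; (5,6)→{5,6,7}; (7,7)→{6,7,8}; (8,2)→{2,4}. Safe: 3. Place at column 3.
Columns [4, 1, 5, 8, 6, 3, 7, 2], r−c [-3, 1, -2, -4, -1, 3, 0, 6], r+c [5, 3, 8, 12, 11, 9, 14, 10] are all distinct, so no two queens attack.

(1,4) (2,1) (3,5) (4,8) (5,6) (6,3) (7,7) (8,2)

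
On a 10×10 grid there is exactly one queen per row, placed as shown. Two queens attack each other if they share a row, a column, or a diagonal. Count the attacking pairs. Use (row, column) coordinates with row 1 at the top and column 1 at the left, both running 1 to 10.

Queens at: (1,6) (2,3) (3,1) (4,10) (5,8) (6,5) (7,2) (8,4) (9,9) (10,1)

Same column: (3,1)–(10,1) (column 1).
Same diagonal: (6,5)–(10,1) (|6−10| = |5−1| = 4).
Total attacking pairs: 2.

2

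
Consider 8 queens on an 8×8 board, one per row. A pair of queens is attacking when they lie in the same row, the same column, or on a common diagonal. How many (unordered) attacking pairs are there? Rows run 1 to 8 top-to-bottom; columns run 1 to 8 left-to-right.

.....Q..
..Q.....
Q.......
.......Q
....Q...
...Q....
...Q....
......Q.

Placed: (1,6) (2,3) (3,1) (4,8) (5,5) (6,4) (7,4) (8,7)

3

Same column: (6,4)–(7,4) (column 4).
Same diagonal: (3,1)–(6,4) (|3−6| = |1−4| = 3); (5,5)–(6,4) (|5−6| = |5−4| = 1).
Total attacking pairs: 3.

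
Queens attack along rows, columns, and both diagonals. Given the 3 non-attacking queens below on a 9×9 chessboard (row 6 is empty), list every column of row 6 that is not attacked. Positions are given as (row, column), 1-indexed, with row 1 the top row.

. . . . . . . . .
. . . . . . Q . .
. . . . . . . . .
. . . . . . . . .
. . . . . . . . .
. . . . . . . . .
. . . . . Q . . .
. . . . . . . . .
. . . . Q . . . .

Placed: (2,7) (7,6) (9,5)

(2,7) attacks row 6 at column 7 and diagonals 3.
(7,6) attacks row 6 at column 6 and diagonals 5, 7.
(9,5) attacks row 6 at column 5 and diagonals 2, 8.
Attacked columns: {2, 3, 5, 6, 7, 8}. Safe: {1, 4, 9}.

columns 1, 4, 9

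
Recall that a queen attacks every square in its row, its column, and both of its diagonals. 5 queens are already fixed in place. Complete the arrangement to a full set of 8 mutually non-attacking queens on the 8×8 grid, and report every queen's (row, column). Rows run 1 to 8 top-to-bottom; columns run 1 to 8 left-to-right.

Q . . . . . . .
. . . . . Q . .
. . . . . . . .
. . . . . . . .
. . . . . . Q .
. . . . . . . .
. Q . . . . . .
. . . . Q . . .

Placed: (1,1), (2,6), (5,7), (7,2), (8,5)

(1,1) (2,6) (3,8) (4,3) (5,7) (6,4) (7,2) (8,5)

Row 3: attacked by (1,1)→{1,3}; (2,6)→{5,6,7}; (5,7)→{5,7}; (7,2)→{2,6}; (8,5)→{5}. Safe: 4, 8. Place at column 8.
Row 4: attacked by (1,1)→{1,4}; (2,6)→{4,6,8}; (3,8)→{7,8}; (5,7)→{6,7,8}; (7,2)→{2,5}; (8,5)→{1,5}. Safe: 3. Place at column 3.
Row 6: attacked by (1,1)→{1,6}; (2,6)→{2,6}; (3,8)→{5,8}; (4,3)→{1,3,5}; (5,7)→{6,7,8}; (7,2)→{1,2,3}; (8,5)→{3,5,7}. Safe: 4. Place at column 4.
Columns [1, 6, 8, 3, 7, 4, 2, 5], r−c [0, -4, -5, 1, -2, 2, 5, 3], r+c [2, 8, 11, 7, 12, 10, 9, 13] are all distinct, so no two queens attack.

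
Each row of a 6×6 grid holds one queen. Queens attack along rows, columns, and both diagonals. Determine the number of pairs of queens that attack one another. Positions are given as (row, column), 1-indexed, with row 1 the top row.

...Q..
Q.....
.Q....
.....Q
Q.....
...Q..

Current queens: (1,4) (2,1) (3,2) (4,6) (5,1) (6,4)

Same column: (1,4)–(6,4) (column 4); (2,1)–(5,1) (column 1).
Same diagonal: (1,4)–(3,2) (|1−3| = |4−2| = 2); (2,1)–(3,2) (|2−3| = |1−2| = 1); (4,6)–(6,4) (|4−6| = |6−4| = 2).
Total attacking pairs: 5.

5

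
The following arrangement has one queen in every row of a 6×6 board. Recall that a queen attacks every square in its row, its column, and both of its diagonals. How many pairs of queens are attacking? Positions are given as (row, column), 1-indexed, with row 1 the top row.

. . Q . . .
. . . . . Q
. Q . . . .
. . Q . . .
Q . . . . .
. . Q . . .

Same column: (1,3)–(4,3) (column 3); (1,3)–(6,3) (column 3); (4,3)–(6,3) (column 3).
Same diagonal: (3,2)–(4,3) (|3−4| = |2−3| = 1).
Total attacking pairs: 4.

4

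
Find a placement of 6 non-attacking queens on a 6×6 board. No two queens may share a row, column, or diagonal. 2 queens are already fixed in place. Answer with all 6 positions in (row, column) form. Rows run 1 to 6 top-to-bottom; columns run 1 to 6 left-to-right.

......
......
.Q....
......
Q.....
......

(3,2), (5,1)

(1,3) (2,6) (3,2) (4,5) (5,1) (6,4)

Row 1: attacked by (3,2)→{2,4}; (5,1)→{1,5}. Safe: 3, 6. Place at column 3.
Row 2: attacked by (1,3)→{2,3,4}; (3,2)→{1,2,3}; (5,1)→{1,4}. Safe: 5, 6. Place at column 6.
Row 4: attacked by (1,3)→{3,6}; (2,6)→{4,6}; (3,2)→{1,2,3}; (5,1)→{1,2}. Safe: 5. Place at column 5.
Row 6: attacked by (1,3)→{3}; (2,6)→{2,6}; (3,2)→{2,5}; (4,5)→{3,5}; (5,1)→{1,2}. Safe: 4. Place at column 4.
Columns [3, 6, 2, 5, 1, 4], r−c [-2, -4, 1, -1, 4, 2], r+c [4, 8, 5, 9, 6, 10] are all distinct, so no two queens attack.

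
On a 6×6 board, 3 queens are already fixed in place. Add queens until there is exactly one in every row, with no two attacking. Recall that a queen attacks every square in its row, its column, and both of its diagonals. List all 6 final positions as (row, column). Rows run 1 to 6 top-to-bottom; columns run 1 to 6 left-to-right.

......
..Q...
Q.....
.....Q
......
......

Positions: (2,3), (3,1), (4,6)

(1,5) (2,3) (3,1) (4,6) (5,4) (6,2)

Row 1: attacked by (2,3)→{2,3,4}; (3,1)→{1,3}; (4,6)→{3,6}. Safe: 5. Place at column 5.
Row 5: attacked by (1,5)→{1,5}; (2,3)→{3,6}; (3,1)→{1,3}; (4,6)→{5,6}. Safe: 2, 4. Place at column 4.
Row 6: attacked by (1,5)→{5}; (2,3)→{3}; (3,1)→{1,4}; (4,6)→{4,6}; (5,4)→{3,4,5}. Safe: 2. Place at column 2.
Columns [5, 3, 1, 6, 4, 2], r−c [-4, -1, 2, -2, 1, 4], r+c [6, 5, 4, 10, 9, 8] are all distinct, so no two queens attack.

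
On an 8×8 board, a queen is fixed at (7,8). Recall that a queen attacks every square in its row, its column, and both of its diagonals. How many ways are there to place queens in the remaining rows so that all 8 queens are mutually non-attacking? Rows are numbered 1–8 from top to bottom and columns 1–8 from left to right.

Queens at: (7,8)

Branch on row 1: col 1 → 0; col 3 → 3; col 4 → 1; col 5 → 2; col 6 → 1; col 7 → 1.
Sum: 0 + 3 + 1 + 2 + 1 + 1 = 8.

8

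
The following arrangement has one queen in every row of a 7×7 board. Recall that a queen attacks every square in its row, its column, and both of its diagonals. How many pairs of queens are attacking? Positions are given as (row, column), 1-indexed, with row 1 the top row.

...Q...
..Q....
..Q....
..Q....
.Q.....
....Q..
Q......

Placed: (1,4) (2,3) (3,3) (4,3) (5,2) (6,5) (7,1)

Same column: (2,3)–(3,3) (column 3); (2,3)–(4,3) (column 3); (3,3)–(4,3) (column 3).
Same diagonal: (1,4)–(2,3) (|1−2| = |4−3| = 1); (4,3)–(5,2) (|4−5| = |3−2| = 1); (4,3)–(6,5) (|4−6| = |3−5| = 2).
Total attacking pairs: 6.

6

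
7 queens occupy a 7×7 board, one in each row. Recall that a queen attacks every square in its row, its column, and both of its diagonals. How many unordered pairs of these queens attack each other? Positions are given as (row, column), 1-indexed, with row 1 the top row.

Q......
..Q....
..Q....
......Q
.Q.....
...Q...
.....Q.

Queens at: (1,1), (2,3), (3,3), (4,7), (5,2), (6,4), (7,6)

2

Same column: (2,3)–(3,3) (column 3).
Same diagonal: (1,1)–(3,3) (|1−3| = |1−3| = 2).
Total attacking pairs: 2.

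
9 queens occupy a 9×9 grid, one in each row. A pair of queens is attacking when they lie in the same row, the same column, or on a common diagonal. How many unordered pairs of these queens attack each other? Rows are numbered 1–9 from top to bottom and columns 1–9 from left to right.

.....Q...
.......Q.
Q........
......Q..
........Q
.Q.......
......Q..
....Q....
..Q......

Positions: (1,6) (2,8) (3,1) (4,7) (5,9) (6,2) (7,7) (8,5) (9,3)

Same column: (4,7)–(7,7) (column 7).
Same diagonal: (5,9)–(7,7) (|5−7| = |9−7| = 2).
Total attacking pairs: 2.

2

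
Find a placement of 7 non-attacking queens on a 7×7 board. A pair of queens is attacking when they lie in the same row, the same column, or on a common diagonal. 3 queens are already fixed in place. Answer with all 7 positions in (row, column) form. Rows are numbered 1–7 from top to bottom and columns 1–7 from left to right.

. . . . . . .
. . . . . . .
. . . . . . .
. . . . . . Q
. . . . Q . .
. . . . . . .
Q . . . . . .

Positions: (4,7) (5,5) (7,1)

Row 1: attacked by (4,7)→{4,7}; (5,5)→{1,5}; (7,1)→{1,7}. Safe: 2, 3, 6. Place at column 6.
Row 2: attacked by (1,6)→{5,6,7}; (4,7)→{5,7}; (5,5)→{2,5}; (7,1)→{1,6}. Safe: 3, 4. Place at column 4.
Row 3: attacked by (1,6)→{4,6}; (2,4)→{3,4,5}; (4,7)→{6,7}; (5,5)→{3,5,7}; (7,1)→{1,5}. Safe: 2. Place at column 2.
Row 6: attacked by (1,6)→{1,6}; (2,4)→{4}; (3,2)→{2,5}; (4,7)→{5,7}; (5,5)→{4,5,6}; (7,1)→{1,2}. Safe: 3. Place at column 3.
Columns [6, 4, 2, 7, 5, 3, 1], r−c [-5, -2, 1, -3, 0, 3, 6], r+c [7, 6, 5, 11, 10, 9, 8] are all distinct, so no two queens attack.

(1,6) (2,4) (3,2) (4,7) (5,5) (6,3) (7,1)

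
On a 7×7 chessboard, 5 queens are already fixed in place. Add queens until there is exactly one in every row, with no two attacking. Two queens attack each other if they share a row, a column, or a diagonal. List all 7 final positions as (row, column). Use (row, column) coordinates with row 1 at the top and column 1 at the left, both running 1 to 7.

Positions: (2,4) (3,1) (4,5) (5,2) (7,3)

Row 1: attacked by (2,4)→{3,4,5}; (3,1)→{1,3}; (4,5)→{2,5}; (5,2)→{2,6}; (7,3)→{3}. Safe: 7. Place at column 7.
Row 6: attacked by (1,7)→{2,7}; (2,4)→{4}; (3,1)→{1,4}; (4,5)→{3,5,7}; (5,2)→{1,2,3}; (7,3)→{2,3,4}. Safe: 6. Place at column 6.
Columns [7, 4, 1, 5, 2, 6, 3], r−c [-6, -2, 2, -1, 3, 0, 4], r+c [8, 6, 4, 9, 7, 12, 10] are all distinct, so no two queens attack.

(1,7) (2,4) (3,1) (4,5) (5,2) (6,6) (7,3)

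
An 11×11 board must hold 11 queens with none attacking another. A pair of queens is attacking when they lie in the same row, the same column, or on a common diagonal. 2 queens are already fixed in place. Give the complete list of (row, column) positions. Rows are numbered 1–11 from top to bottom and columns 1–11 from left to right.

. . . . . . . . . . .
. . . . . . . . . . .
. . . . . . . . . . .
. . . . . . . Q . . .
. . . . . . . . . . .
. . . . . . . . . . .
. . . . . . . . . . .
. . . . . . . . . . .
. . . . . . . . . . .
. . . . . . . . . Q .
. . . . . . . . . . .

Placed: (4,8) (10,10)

Row 1: attacked by (4,8)→{5,8,11}; (10,10)→{1,10}. Safe: 2, 3, 4, 6, 7, 9. Place at column 7.
Row 2: attacked by (1,7)→{6,7,8}; (4,8)→{6,8,10}; (10,10)→{2,10}. Safe: 1, 3, 4, 5, 9, 11. Place at column 11.
Row 3: attacked by (1,7)→{5,7,9}; (2,11)→{10,11}; (4,8)→{7,8,9}; (10,10)→{3,10}. Safe: 1, 2, 4, 6. Place at column 1.
Row 5: attacked by (1,7)→{3,7,11}; (2,11)→{8,11}; (3,1)→{1,3}; (4,8)→{7,8,9}; (10,10)→{5,10}. Safe: 2, 4, 6. Place at column 6.
Row 6: attacked by (1,7)→{2,7}; (2,11)→{7,11}; (3,1)→{1,4}; (4,8)→{6,8,10}; (5,6)→{5,6,7}; (10,10)→{6,10}. Safe: 3, 9. Place at column 3.
Row 7: attacked by (1,7)→{1,7}; (2,11)→{6,11}; (3,1)→{1,5}; (4,8)→{5,8,11}; (5,6)→{4,6,8}; (6,3)→{2,3,4}; (10,10)→{7,10}. Safe: 9. Place at column 9.
Row 8: attacked by (1,7)→{7}; (2,11)→{5,11}; (3,1)→{1,6}; (4,8)→{4,8}; (5,6)→{3,6,9}; (6,3)→{1,3,5}; (7,9)→{8,9,10}; (10,10)→{8,10}. Safe: 2. Place at column 2.
Row 9: attacked by (1,7)→{7}; (2,11)→{4,11}; (3,1)→{1,7}; (4,8)→{3,8}; (5,6)→{2,6,10}; (6,3)→{3,6}; (7,9)→{7,9,11}; (8,2)→{1,2,3}; (10,10)→{9,10,11}. Safe: 5. Place at column 5.
Row 11: attacked by (1,7)→{7}; (2,11)→{2,11}; (3,1)→{1,9}; (4,8)→{1,8}; (5,6)→{6}; (6,3)→{3,8}; (7,9)→{5,9}; (8,2)→{2,5}; (9,5)→{3,5,7}; (10,10)→{9,10,11}. Safe: 4. Place at column 4.
Columns [7, 11, 1, 8, 6, 3, 9, 2, 5, 10, 4], r−c [-6, -9, 2, -4, -1, 3, -2, 6, 4, 0, 7], r+c [8, 13, 4, 12, 11, 9, 16, 10, 14, 20, 15] are all distinct, so no two queens attack.

(1,7) (2,11) (3,1) (4,8) (5,6) (6,3) (7,9) (8,2) (9,5) (10,10) (11,4)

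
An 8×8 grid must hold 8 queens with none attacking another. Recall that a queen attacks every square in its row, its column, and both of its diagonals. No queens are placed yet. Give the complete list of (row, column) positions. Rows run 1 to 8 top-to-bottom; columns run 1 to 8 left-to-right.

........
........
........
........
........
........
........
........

Row 1: Safe: 1, 2, 3, 4, 5, 6, 7, 8. Place at column 7.
Row 2: attacked by (1,7)→{6,7,8}. Safe: 1, 2, 3, 4, 5. Place at column 5.
Row 3: attacked by (1,7)→{5,7}; (2,5)→{4,5,6}. Safe: 1, 2, 3, 8. Place at column 3.
Row 4: attacked by (1,7)→{4,7}; (2,5)→{3,5,7}; (3,3)→{2,3,4}. Safe: 1, 6, 8. Place at column 1.
Row 5: attacked by (1,7)→{3,7}; (2,5)→{2,5,8}; (3,3)→{1,3,5}; (4,1)→{1,2}. Safe: 4, 6. Place at column 6.
Row 6: attacked by (1,7)→{2,7}; (2,5)→{1,5}; (3,3)→{3,6}; (4,1)→{1,3}; (5,6)→{5,6,7}. Safe: 4, 8. Place at column 8.
Row 7: attacked by (1,7)→{1,7}; (2,5)→{5}; (3,3)→{3,7}; (4,1)→{1,4}; (5,6)→{4,6,8}; (6,8)→{7,8}. Safe: 2. Place at column 2.
Row 8: attacked by (1,7)→{7}; (2,5)→{5}; (3,3)→{3,8}; (4,1)→{1,5}; (5,6)→{3,6}; (6,8)→{6,8}; (7,2)→{1,2,3}. Safe: 4. Place at column 4.
Columns [7, 5, 3, 1, 6, 8, 2, 4], r−c [-6, -3, 0, 3, -1, -2, 5, 4], r+c [8, 7, 6, 5, 11, 14, 9, 12] are all distinct, so no two queens attack.

(1,7) (2,5) (3,3) (4,1) (5,6) (6,8) (7,2) (8,4)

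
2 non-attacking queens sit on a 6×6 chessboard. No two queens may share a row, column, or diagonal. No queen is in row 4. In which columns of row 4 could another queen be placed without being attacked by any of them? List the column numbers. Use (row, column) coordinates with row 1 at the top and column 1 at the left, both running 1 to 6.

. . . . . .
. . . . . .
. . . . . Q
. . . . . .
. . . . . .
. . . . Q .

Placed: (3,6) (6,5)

(3,6) attacks row 4 at column 6 and diagonals 5.
(6,5) attacks row 4 at column 5 and diagonals 3.
Attacked columns: {3, 5, 6}. Safe: {1, 2, 4}.

columns 1, 2, 4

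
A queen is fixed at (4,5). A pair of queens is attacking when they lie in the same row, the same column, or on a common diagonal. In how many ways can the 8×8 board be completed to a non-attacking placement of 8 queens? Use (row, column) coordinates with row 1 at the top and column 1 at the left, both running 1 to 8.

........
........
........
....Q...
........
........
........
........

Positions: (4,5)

8

Branch on row 1: col 1 → 0; col 3 → 2; col 4 → 4; col 6 → 1; col 7 → 1.
Sum: 0 + 2 + 4 + 1 + 1 = 8.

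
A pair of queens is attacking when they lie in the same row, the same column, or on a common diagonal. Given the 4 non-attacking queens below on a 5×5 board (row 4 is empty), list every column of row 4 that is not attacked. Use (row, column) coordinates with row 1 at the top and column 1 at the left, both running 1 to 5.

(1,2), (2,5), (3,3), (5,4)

columns 1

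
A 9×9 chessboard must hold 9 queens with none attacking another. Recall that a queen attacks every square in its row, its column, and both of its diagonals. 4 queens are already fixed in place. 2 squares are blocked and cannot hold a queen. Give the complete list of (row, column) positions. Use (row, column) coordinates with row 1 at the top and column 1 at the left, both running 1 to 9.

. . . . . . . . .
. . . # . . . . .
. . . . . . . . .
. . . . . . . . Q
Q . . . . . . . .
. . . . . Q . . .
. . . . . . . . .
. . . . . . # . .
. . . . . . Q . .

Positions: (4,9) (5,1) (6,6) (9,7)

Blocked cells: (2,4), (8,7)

(1,8) (2,3) (3,5) (4,9) (5,1) (6,6) (7,4) (8,2) (9,7)

Row 1: attacked by (4,9)→{6,9}; (5,1)→{1,5}; (6,6)→{1,6}; (9,7)→{7}. Safe: 2, 3, 4, 8. Place at column 8.
Row 2: attacked by (1,8)→{7,8,9}; (4,9)→{7,9}; (5,1)→{1,4}; (6,6)→{2,6}; (9,7)→{7}. Blocked: 4. Safe: 3, 5. Place at column 3.
Row 3: attacked by (1,8)→{6,8}; (2,3)→{2,3,4}; (4,9)→{8,9}; (5,1)→{1,3}; (6,6)→{3,6,9}; (9,7)→{1,7}. Safe: 5. Place at column 5.
Row 7: attacked by (1,8)→{2,8}; (2,3)→{3,8}; (3,5)→{1,5,9}; (4,9)→{6,9}; (5,1)→{1,3}; (6,6)→{5,6,7}; (9,7)→{5,7,9}. Safe: 4. Place at column 4.
Row 8: attacked by (1,8)→{1,8}; (2,3)→{3,9}; (3,5)→{5}; (4,9)→{5,9}; (5,1)→{1,4}; (6,6)→{4,6,8}; (7,4)→{3,4,5}; (9,7)→{6,7,8}. Blocked: 7. Safe: 2. Place at column 2.
Columns [8, 3, 5, 9, 1, 6, 4, 2, 7], r−c [-7, -1, -2, -5, 4, 0, 3, 6, 2], r+c [9, 5, 8, 13, 6, 12, 11, 10, 16] are all distinct, so no two queens attack.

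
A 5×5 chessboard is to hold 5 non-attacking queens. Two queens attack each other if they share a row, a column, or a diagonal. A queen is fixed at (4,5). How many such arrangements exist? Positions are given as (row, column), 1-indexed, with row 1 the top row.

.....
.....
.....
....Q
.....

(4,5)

2

Branch on row 1: col 1 → 1; col 3 → 0; col 4 → 1.
Sum: 1 + 0 + 1 = 2.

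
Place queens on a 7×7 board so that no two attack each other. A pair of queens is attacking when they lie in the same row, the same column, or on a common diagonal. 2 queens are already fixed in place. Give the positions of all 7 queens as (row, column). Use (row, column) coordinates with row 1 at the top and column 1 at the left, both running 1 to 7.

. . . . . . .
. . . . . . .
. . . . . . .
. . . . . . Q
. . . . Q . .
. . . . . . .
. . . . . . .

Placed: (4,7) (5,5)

(1,2) (2,4) (3,1) (4,7) (5,5) (6,3) (7,6)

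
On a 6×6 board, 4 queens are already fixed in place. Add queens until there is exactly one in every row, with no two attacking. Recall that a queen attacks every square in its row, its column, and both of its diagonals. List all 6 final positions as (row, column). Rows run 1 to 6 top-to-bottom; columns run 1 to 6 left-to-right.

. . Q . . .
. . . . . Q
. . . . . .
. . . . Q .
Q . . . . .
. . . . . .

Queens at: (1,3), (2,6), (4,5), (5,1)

(1,3) (2,6) (3,2) (4,5) (5,1) (6,4)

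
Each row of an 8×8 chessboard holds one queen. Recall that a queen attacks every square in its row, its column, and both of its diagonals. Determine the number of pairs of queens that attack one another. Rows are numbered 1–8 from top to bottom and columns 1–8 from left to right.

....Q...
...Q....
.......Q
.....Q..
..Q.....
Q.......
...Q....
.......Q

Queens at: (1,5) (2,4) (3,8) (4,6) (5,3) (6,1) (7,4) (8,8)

5

Same column: (2,4)–(7,4) (column 4); (3,8)–(8,8) (column 8).
Same diagonal: (1,5)–(2,4) (|1−2| = |5−4| = 1); (2,4)–(4,6) (|2−4| = |4−6| = 2); (3,8)–(7,4) (|3−7| = |8−4| = 4).
Total attacking pairs: 5.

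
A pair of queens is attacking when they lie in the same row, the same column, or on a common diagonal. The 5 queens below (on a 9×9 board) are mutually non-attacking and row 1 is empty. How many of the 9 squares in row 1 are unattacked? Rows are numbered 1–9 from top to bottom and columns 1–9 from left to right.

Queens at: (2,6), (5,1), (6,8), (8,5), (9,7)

(2,6) attacks row 1 at column 6 and diagonals 5, 7.
(5,1) attacks row 1 at column 1 and diagonals 5.
(6,8) attacks row 1 at column 8 and diagonals 3.
(8,5) attacks row 1 at column 5.
(9,7) attacks row 1 at column 7.
Attacked columns: {1, 3, 5, 6, 7, 8}. Safe: {2, 4, 9}.

3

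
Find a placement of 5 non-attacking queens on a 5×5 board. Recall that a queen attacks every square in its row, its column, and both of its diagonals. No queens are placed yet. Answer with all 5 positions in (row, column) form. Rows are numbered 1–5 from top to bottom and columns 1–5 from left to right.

(1,5) (2,3) (3,1) (4,4) (5,2)

Row 1: Safe: 1, 2, 3, 4, 5. Place at column 5.
Row 2: attacked by (1,5)→{4,5}. Safe: 1, 2, 3. Place at column 3.
Row 3: attacked by (1,5)→{3,5}; (2,3)→{2,3,4}. Safe: 1. Place at column 1.
Row 4: attacked by (1,5)→{2,5}; (2,3)→{1,3,5}; (3,1)→{1,2}. Safe: 4. Place at column 4.
Row 5: attacked by (1,5)→{1,5}; (2,3)→{3}; (3,1)→{1,3}; (4,4)→{3,4,5}. Safe: 2. Place at column 2.
Columns [5, 3, 1, 4, 2], r−c [-4, -1, 2, 0, 3], r+c [6, 5, 4, 8, 7] are all distinct, so no two queens attack.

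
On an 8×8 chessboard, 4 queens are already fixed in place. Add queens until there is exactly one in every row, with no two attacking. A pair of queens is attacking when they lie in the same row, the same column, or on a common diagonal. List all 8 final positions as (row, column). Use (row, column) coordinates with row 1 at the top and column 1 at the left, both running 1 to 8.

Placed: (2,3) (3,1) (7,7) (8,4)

Row 1: attacked by (2,3)→{2,3,4}; (3,1)→{1,3}; (7,7)→{1,7}; (8,4)→{4}. Safe: 5, 6, 8. Place at column 8.
Row 4: attacked by (1,8)→{5,8}; (2,3)→{1,3,5}; (3,1)→{1,2}; (7,7)→{4,7}; (8,4)→{4,8}. Safe: 6. Place at column 6.
Row 5: attacked by (1,8)→{4,8}; (2,3)→{3,6}; (3,1)→{1,3}; (4,6)→{5,6,7}; (7,7)→{5,7}; (8,4)→{1,4,7}. Safe: 2. Place at column 2.
Row 6: attacked by (1,8)→{3,8}; (2,3)→{3,7}; (3,1)→{1,4}; (4,6)→{4,6,8}; (5,2)→{1,2,3}; (7,7)→{6,7,8}; (8,4)→{2,4,6}. Safe: 5. Place at column 5.
Columns [8, 3, 1, 6, 2, 5, 7, 4], r−c [-7, -1, 2, -2, 3, 1, 0, 4], r+c [9, 5, 4, 10, 7, 11, 14, 12] are all distinct, so no two queens attack.

(1,8) (2,3) (3,1) (4,6) (5,2) (6,5) (7,7) (8,4)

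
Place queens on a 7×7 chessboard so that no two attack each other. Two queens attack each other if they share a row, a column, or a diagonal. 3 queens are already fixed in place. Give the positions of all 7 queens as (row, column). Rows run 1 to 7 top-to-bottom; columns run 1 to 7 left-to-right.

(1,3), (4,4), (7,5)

Row 2: attacked by (1,3)→{2,3,4}; (4,4)→{2,4,6}; (7,5)→{5}. Safe: 1, 7. Place at column 1.
Row 3: attacked by (1,3)→{1,3,5}; (2,1)→{1,2}; (4,4)→{3,4,5}; (7,5)→{1,5}. Safe: 6, 7. Place at column 6.
Row 5: attacked by (1,3)→{3,7}; (2,1)→{1,4}; (3,6)→{4,6}; (4,4)→{3,4,5}; (7,5)→{3,5,7}. Safe: 2. Place at column 2.
Row 6: attacked by (1,3)→{3}; (2,1)→{1,5}; (3,6)→{3,6}; (4,4)→{2,4,6}; (5,2)→{1,2,3}; (7,5)→{4,5,6}. Safe: 7. Place at column 7.
Columns [3, 1, 6, 4, 2, 7, 5], r−c [-2, 1, -3, 0, 3, -1, 2], r+c [4, 3, 9, 8, 7, 13, 12] are all distinct, so no two queens attack.

(1,3) (2,1) (3,6) (4,4) (5,2) (6,7) (7,5)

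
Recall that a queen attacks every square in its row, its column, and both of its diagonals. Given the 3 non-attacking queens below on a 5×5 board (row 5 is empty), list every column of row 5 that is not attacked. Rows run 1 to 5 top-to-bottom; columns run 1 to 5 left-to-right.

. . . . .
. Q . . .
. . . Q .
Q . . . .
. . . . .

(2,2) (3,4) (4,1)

columns 3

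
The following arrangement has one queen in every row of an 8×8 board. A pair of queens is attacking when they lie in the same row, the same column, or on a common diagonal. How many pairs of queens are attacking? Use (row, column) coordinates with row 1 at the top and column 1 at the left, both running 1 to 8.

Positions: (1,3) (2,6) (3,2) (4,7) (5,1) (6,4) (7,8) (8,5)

0

All columns are distinct and no two queens satisfy |Δrow| = |Δcol|, so no pair attacks.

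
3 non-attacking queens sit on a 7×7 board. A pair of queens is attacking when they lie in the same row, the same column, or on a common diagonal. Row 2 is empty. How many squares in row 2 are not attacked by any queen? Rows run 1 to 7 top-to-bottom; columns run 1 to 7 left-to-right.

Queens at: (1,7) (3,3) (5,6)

2

(1,7) attacks row 2 at column 7 and diagonals 6.
(3,3) attacks row 2 at column 3 and diagonals 2, 4.
(5,6) attacks row 2 at column 6 and diagonals 3.
Attacked columns: {2, 3, 4, 6, 7}. Safe: {1, 5}.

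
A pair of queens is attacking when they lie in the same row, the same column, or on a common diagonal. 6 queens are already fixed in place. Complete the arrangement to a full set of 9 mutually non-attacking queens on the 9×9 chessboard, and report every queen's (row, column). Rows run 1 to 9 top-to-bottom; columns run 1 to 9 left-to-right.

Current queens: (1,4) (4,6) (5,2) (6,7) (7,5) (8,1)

Row 2: attacked by (1,4)→{3,4,5}; (4,6)→{4,6,8}; (5,2)→{2,5}; (6,7)→{3,7}; (7,5)→{5}; (8,1)→{1,7}. Safe: 9. Place at column 9.
Row 3: attacked by (1,4)→{2,4,6}; (2,9)→{8,9}; (4,6)→{5,6,7}; (5,2)→{2,4}; (6,7)→{4,7}; (7,5)→{1,5,9}; (8,1)→{1,6}. Safe: 3. Place at column 3.
Row 9: attacked by (1,4)→{4}; (2,9)→{2,9}; (3,3)→{3,9}; (4,6)→{1,6}; (5,2)→{2,6}; (6,7)→{4,7}; (7,5)→{3,5,7}; (8,1)→{1,2}. Safe: 8. Place at column 8.
Columns [4, 9, 3, 6, 2, 7, 5, 1, 8], r−c [-3, -7, 0, -2, 3, -1, 2, 7, 1], r+c [5, 11, 6, 10, 7, 13, 12, 9, 17] are all distinct, so no two queens attack.

(1,4) (2,9) (3,3) (4,6) (5,2) (6,7) (7,5) (8,1) (9,8)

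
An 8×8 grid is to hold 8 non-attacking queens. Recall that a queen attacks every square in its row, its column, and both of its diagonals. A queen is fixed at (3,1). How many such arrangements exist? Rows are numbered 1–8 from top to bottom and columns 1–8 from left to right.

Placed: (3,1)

Branch on row 1: col 2 → 1; col 4 → 4; col 5 → 4; col 6 → 4; col 7 → 1; col 8 → 2.
Sum: 1 + 4 + 4 + 4 + 1 + 2 = 16.

16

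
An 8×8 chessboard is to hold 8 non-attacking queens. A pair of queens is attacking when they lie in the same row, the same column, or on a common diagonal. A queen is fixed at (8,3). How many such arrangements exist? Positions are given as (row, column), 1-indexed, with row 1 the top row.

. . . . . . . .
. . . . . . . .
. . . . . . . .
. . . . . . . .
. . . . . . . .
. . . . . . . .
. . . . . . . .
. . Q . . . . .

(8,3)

16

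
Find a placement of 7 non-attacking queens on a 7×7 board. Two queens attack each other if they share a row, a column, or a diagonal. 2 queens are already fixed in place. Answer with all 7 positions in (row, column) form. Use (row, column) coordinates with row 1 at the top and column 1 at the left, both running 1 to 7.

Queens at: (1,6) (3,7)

Row 2: attacked by (1,6)→{5,6,7}; (3,7)→{6,7}. Safe: 1, 2, 3, 4. Place at column 3.
Row 4: attacked by (1,6)→{3,6}; (2,3)→{1,3,5}; (3,7)→{6,7}. Safe: 2, 4. Place at column 4.
Row 5: attacked by (1,6)→{2,6}; (2,3)→{3,6}; (3,7)→{5,7}; (4,4)→{3,4,5}. Safe: 1. Place at column 1.
Row 6: attacked by (1,6)→{1,6}; (2,3)→{3,7}; (3,7)→{4,7}; (4,4)→{2,4,6}; (5,1)→{1,2}. Safe: 5. Place at column 5.
Row 7: attacked by (1,6)→{6}; (2,3)→{3}; (3,7)→{3,7}; (4,4)→{1,4,7}; (5,1)→{1,3}; (6,5)→{4,5,6}. Safe: 2. Place at column 2.
Columns [6, 3, 7, 4, 1, 5, 2], r−c [-5, -1, -4, 0, 4, 1, 5], r+c [7, 5, 10, 8, 6, 11, 9] are all distinct, so no two queens attack.

(1,6) (2,3) (3,7) (4,4) (5,1) (6,5) (7,2)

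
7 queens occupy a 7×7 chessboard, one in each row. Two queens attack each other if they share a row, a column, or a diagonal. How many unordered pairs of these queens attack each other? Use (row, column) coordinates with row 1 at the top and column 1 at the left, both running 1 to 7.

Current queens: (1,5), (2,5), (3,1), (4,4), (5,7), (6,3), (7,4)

Same column: (1,5)–(2,5) (column 5); (4,4)–(7,4) (column 4).
Same diagonal: (6,3)–(7,4) (|6−7| = |3−4| = 1).
Total attacking pairs: 3.

3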